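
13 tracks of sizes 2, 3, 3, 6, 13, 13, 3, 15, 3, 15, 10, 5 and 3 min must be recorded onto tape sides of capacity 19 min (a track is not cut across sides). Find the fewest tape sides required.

Total = 15 + 15 + 13 + 13 + 10 + 6 + 5 + 3 + 3 + 3 + 3 + 3 + 2 = 94 min.
Lower bound: ⌈94/19⌉ = 5 tape sides.
A packing using 6 tape sides:
  side 1: 15 + 3 = 18
  side 2: 15 + 3 = 18
  side 3: 13 + 6 = 19
  side 4: 13 + 5 = 18
  side 5: 10 + 3 + 3 + 3 = 19
  side 6: 2 = 2
No arrangement into 5 tape sides stays within capacity, so 6 is optimal.

6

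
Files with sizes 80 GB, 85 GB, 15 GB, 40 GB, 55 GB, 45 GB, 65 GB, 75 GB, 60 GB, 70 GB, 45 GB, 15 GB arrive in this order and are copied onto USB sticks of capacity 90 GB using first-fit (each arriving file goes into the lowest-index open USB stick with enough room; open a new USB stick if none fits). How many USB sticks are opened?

9

  80 → USB stick 1 (new)  [load 80/90]
  85 → USB stick 2 (new)  [load 85/90]
  15 → USB stick 3 (new)  [load 15/90]
  40 → USB stick 3  [load 55/90]
  55 → USB stick 4 (new)  [load 55/90]
  45 → USB stick 5 (new)  [load 45/90]
  65 → USB stick 6 (new)  [load 65/90]
  75 → USB stick 7 (new)  [load 75/90]
  60 → USB stick 8 (new)  [load 60/90]
  70 → USB stick 9 (new)  [load 70/90]
  45 → USB stick 5  [load 90/90]
  15 → USB stick 3  [load 70/90]
9 USB sticks opened.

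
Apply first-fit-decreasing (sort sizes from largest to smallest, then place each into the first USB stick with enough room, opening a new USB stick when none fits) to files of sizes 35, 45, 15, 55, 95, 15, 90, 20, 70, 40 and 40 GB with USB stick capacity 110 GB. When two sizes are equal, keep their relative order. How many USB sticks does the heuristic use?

Sorted descending: 95, 90, 70, 55, 45, 40, 40, 35, 20, 15, 15.
  95 → USB stick 1 (new)  [load 95/110]
  90 → USB stick 2 (new)  [load 90/110]
  70 → USB stick 3 (new)  [load 70/110]
  55 → USB stick 4 (new)  [load 55/110]
  45 → USB stick 4  [load 100/110]
  40 → USB stick 3  [load 110/110]
  40 → USB stick 5 (new)  [load 40/110]
  35 → USB stick 5  [load 75/110]
  20 → USB stick 2  [load 110/110]
  15 → USB stick 1  [load 110/110]
  15 → USB stick 5  [load 90/110]
5 USB sticks opened.

5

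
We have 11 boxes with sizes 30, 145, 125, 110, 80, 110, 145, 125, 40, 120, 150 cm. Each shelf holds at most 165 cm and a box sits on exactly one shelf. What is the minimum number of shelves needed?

9

Total = 150 + 145 + 145 + 125 + 125 + 120 + 110 + 110 + 80 + 40 + 30 = 1180 cm.
Lower bound: ⌈1180/165⌉ = 8 shelves.
A packing using 9 shelves:
  shelf 1: 150 = 150
  shelf 2: 145 = 145
  shelf 3: 145 = 145
  shelf 4: 125 + 40 = 165
  shelf 5: 125 + 30 = 155
  shelf 6: 120 = 120
  shelf 7: 110 = 110
  shelf 8: 110 = 110
  shelf 9: 80 = 80
No arrangement into 8 shelves stays within capacity, so 9 is optimal.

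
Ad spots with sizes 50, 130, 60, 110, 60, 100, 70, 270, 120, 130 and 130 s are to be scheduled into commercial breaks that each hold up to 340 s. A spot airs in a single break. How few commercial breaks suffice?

Total = 270 + 130 + 130 + 130 + 120 + 110 + 100 + 70 + 60 + 60 + 50 = 1230 s.
Lower bound: ⌈1230/340⌉ = 4 commercial breaks.
A packing using 4 commercial breaks:
  break 1: 270 + 70 = 340
  break 2: 130 + 130 + 60 = 320
  break 3: 130 + 120 + 60 = 310
  break 4: 110 + 100 + 50 = 260
This matches the lower bound, so 4 is optimal.

4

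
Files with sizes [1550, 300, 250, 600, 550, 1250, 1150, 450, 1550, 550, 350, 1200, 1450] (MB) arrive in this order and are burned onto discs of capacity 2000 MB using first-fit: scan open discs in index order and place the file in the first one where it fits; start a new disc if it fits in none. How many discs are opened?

  1550 → disc 1 (new)  [load 1550/2000]
  300 → disc 1  [load 1850/2000]
  250 → disc 2 (new)  [load 250/2000]
  600 → disc 2  [load 850/2000]
  550 → disc 2  [load 1400/2000]
  1250 → disc 3 (new)  [load 1250/2000]
  1150 → disc 4 (new)  [load 1150/2000]
  450 → disc 2  [load 1850/2000]
  1550 → disc 5 (new)  [load 1550/2000]
  550 → disc 3  [load 1800/2000]
  350 → disc 4  [load 1500/2000]
  1200 → disc 6 (new)  [load 1200/2000]
  1450 → disc 7 (new)  [load 1450/2000]
7 discs opened.

7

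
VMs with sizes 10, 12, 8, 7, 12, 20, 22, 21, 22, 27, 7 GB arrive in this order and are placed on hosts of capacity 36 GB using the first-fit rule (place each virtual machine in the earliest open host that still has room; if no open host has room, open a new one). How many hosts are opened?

7

  10 → host 1 (new)  [load 10/36]
  12 → host 1  [load 22/36]
  8 → host 1  [load 30/36]
  7 → host 2 (new)  [load 7/36]
  12 → host 2  [load 19/36]
  20 → host 3 (new)  [load 20/36]
  22 → host 4 (new)  [load 22/36]
  21 → host 5 (new)  [load 21/36]
  22 → host 6 (new)  [load 22/36]
  27 → host 7 (new)  [load 27/36]
  7 → host 2  [load 26/36]
7 hosts opened.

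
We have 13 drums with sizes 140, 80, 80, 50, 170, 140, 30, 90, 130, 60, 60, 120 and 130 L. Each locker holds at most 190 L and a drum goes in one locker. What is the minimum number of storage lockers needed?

8

Total = 170 + 140 + 140 + 130 + 130 + 120 + 90 + 80 + 80 + 60 + 60 + 50 + 30 = 1280 L.
Lower bound: ⌈1280/190⌉ = 7 storage lockers.
A packing using 8 storage lockers:
  locker 1: 170 = 170
  locker 2: 140 + 50 = 190
  locker 3: 140 + 30 = 170
  locker 4: 130 + 60 = 190
  locker 5: 130 + 60 = 190
  locker 6: 120 = 120
  locker 7: 90 + 80 = 170
  locker 8: 80 = 80
No arrangement into 7 storage lockers stays within capacity, so 8 is optimal.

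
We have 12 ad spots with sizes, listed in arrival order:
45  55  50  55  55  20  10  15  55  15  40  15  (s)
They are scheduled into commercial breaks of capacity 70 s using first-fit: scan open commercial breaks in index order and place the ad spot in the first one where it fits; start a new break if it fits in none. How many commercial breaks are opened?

  45 → break 1 (new)  [load 45/70]
  55 → break 2 (new)  [load 55/70]
  50 → break 3 (new)  [load 50/70]
  55 → break 4 (new)  [load 55/70]
  55 → break 5 (new)  [load 55/70]
  20 → break 1  [load 65/70]
  10 → break 2  [load 65/70]
  15 → break 3  [load 65/70]
  55 → break 6 (new)  [load 55/70]
  15 → break 4  [load 70/70]
  40 → break 7 (new)  [load 40/70]
  15 → break 5  [load 70/70]
7 commercial breaks opened.

7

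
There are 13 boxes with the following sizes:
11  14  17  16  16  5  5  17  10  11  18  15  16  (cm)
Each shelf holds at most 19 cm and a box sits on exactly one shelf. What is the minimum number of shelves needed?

11

Total = 18 + 17 + 17 + 16 + 16 + 16 + 15 + 14 + 11 + 11 + 10 + 5 + 5 = 171 cm.
Lower bound: ⌈171/19⌉ = 9 shelves.
Also, 11 boxes each exceed 19/2 cm, and no two of those can share a shelf, so at least 11 shelves are needed.
A packing using 11 shelves:
  shelf 1: 18 = 18
  shelf 2: 17 = 17
  shelf 3: 17 = 17
  shelf 4: 16 = 16
  shelf 5: 16 = 16
  shelf 6: 16 = 16
  shelf 7: 15 = 15
  shelf 8: 14 + 5 = 19
  shelf 9: 11 + 5 = 16
  shelf 10: 11 = 11
  shelf 11: 10 = 10
This matches the lower bound, so 11 is optimal.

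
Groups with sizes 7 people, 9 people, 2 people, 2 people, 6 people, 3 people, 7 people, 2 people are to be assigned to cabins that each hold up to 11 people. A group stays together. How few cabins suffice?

4

Total = 9 + 7 + 7 + 6 + 3 + 2 + 2 + 2 = 38 people.
Lower bound: ⌈38/11⌉ = 4 cabins.
A packing using 4 cabins:
  cabin 1: 9 + 2 = 11
  cabin 2: 7 + 3 = 10
  cabin 3: 7 + 2 + 2 = 11
  cabin 4: 6 = 6
This matches the lower bound, so 4 is optimal.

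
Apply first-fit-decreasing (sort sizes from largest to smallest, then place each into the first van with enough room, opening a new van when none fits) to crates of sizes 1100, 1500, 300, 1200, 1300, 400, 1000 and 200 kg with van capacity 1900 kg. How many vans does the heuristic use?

5

Sorted descending: 1500, 1300, 1200, 1100, 1000, 400, 300, 200.
  1500 → van 1 (new)  [load 1500/1900]
  1300 → van 2 (new)  [load 1300/1900]
  1200 → van 3 (new)  [load 1200/1900]
  1100 → van 4 (new)  [load 1100/1900]
  1000 → van 5 (new)  [load 1000/1900]
  400 → van 1  [load 1900/1900]
  300 → van 2  [load 1600/1900]
  200 → van 2  [load 1800/1900]
5 vans opened.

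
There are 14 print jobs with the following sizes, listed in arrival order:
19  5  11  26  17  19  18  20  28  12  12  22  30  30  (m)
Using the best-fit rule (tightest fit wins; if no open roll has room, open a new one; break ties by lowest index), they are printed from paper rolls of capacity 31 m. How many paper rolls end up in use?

10

  19 → roll 1 (new)  [load 19/31]
  5 → roll 1  [load 24/31]
  11 → roll 2 (new)  [load 11/31]
  26 → roll 3 (new)  [load 26/31]
  17 → roll 2  [load 28/31]
  19 → roll 4 (new)  [load 19/31]
  18 → roll 5 (new)  [load 18/31]
  20 → roll 6 (new)  [load 20/31]
  28 → roll 7 (new)  [load 28/31]
  12 → roll 4  [load 31/31]
  12 → roll 5  [load 30/31]
  22 → roll 8 (new)  [load 22/31]
  30 → roll 9 (new)  [load 30/31]
  30 → roll 10 (new)  [load 30/31]
10 paper rolls opened.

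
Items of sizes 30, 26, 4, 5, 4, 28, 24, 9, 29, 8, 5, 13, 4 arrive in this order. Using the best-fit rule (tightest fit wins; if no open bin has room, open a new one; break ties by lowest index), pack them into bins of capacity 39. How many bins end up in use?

  30 → bin 1 (new)  [load 30/39]
  26 → bin 2 (new)  [load 26/39]
  4 → bin 1  [load 34/39]
  5 → bin 1  [load 39/39]
  4 → bin 2  [load 30/39]
  28 → bin 3 (new)  [load 28/39]
  24 → bin 4 (new)  [load 24/39]
  9 → bin 2  [load 39/39]
  29 → bin 5 (new)  [load 29/39]
  8 → bin 5  [load 37/39]
  5 → bin 3  [load 33/39]
  13 → bin 4  [load 37/39]
  4 → bin 3  [load 37/39]
5 bins opened.

5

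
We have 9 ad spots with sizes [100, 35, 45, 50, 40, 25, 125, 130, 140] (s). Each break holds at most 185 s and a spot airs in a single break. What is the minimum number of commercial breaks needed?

Total = 140 + 130 + 125 + 100 + 50 + 45 + 40 + 35 + 25 = 690 s.
Lower bound: ⌈690/185⌉ = 4 commercial breaks.
A packing using 4 commercial breaks:
  break 1: 140 + 45 = 185
  break 2: 130 + 50 = 180
  break 3: 125 + 40 = 165
  break 4: 100 + 35 + 25 = 160
This matches the lower bound, so 4 is optimal.

4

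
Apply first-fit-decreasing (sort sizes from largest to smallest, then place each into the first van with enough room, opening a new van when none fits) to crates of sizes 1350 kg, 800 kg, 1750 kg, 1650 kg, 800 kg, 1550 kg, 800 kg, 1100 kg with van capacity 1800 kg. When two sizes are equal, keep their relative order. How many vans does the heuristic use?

7

Sorted descending: 1750, 1650, 1550, 1350, 1100, 800, 800, 800.
  1750 → van 1 (new)  [load 1750/1800]
  1650 → van 2 (new)  [load 1650/1800]
  1550 → van 3 (new)  [load 1550/1800]
  1350 → van 4 (new)  [load 1350/1800]
  1100 → van 5 (new)  [load 1100/1800]
  800 → van 6 (new)  [load 800/1800]
  800 → van 6  [load 1600/1800]
  800 → van 7 (new)  [load 800/1800]
7 vans opened.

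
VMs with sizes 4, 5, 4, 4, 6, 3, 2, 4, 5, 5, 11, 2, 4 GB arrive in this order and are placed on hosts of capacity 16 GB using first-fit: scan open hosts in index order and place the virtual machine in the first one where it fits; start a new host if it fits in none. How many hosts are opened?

  4 → host 1 (new)  [load 4/16]
  5 → host 1  [load 9/16]
  4 → host 1  [load 13/16]
  4 → host 2 (new)  [load 4/16]
  6 → host 2  [load 10/16]
  3 → host 1  [load 16/16]
  2 → host 2  [load 12/16]
  4 → host 2  [load 16/16]
  5 → host 3 (new)  [load 5/16]
  5 → host 3  [load 10/16]
  11 → host 4 (new)  [load 11/16]
  2 → host 3  [load 12/16]
  4 → host 3  [load 16/16]
4 hosts opened.

4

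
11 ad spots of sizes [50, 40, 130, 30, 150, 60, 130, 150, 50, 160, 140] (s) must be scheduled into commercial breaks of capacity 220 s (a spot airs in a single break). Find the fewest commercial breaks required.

Total = 160 + 150 + 150 + 140 + 130 + 130 + 60 + 50 + 50 + 40 + 30 = 1090 s.
Lower bound: ⌈1090/220⌉ = 5 commercial breaks.
Also, 6 ad spots each exceed 110 s, and no two of those can share a break, so at least 6 commercial breaks are needed.
A packing using 6 commercial breaks:
  break 1: 160 + 60 = 220
  break 2: 150 + 50 = 200
  break 3: 150 + 50 = 200
  break 4: 140 + 40 + 30 = 210
  break 5: 130 = 130
  break 6: 130 = 130
This matches the lower bound, so 6 is optimal.

6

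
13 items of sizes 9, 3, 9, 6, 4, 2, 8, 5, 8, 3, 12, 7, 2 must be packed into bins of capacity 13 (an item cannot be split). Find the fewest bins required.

7

Total = 12 + 9 + 9 + 8 + 8 + 7 + 6 + 5 + 4 + 3 + 3 + 2 + 2 = 78.
Lower bound: ⌈78/13⌉ = 6 bins.
A packing using 7 bins:
  bin 1: 12 = 12
  bin 2: 9 + 4 = 13
  bin 3: 9 + 3 = 12
  bin 4: 8 + 5 = 13
  bin 5: 8 + 3 + 2 = 13
  bin 6: 7 + 6 = 13
  bin 7: 2 = 2
No arrangement into 6 bins stays within capacity, so 7 is optimal.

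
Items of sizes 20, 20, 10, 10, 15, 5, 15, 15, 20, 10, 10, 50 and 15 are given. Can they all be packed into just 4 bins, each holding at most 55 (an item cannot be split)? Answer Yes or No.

A valid assignment using 4 bins:
  bin 1: 50 + 5 = 55
  bin 2: 20 + 20 + 15 = 55
  bin 3: 20 + 15 + 15 = 50
  bin 4: 15 + 10 + 10 + 10 + 10 = 55
Every load is within 55, so 4 bins suffice.

Yes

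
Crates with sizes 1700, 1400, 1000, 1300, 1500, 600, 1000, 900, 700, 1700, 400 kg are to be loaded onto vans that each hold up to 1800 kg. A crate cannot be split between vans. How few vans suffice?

Total = 1700 + 1700 + 1500 + 1400 + 1300 + 1000 + 1000 + 900 + 700 + 600 + 400 = 12200 kg.
Lower bound: ⌈12200/1800⌉ = 7 vans.
A packing using 8 vans:
  van 1: 1700 = 1700
  van 2: 1700 = 1700
  van 3: 1500 = 1500
  van 4: 1400 + 400 = 1800
  van 5: 1300 = 1300
  van 6: 1000 + 700 = 1700
  van 7: 1000 + 600 = 1600
  van 8: 900 = 900
No arrangement into 7 vans stays within capacity, so 8 is optimal.

8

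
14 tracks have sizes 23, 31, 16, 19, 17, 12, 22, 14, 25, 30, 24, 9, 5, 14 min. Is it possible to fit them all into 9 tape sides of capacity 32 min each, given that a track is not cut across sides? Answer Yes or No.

Yes

A valid assignment using 9 tape sides:
  side 1: 31 = 31
  side 2: 30 = 30
  side 3: 25 + 5 = 30
  side 4: 24 = 24
  side 5: 23 + 9 = 32
  side 6: 22 = 22
  side 7: 19 + 12 = 31
  side 8: 17 + 14 = 31
  side 9: 16 + 14 = 30
Every load is within 32 min, so 9 tape sides suffice.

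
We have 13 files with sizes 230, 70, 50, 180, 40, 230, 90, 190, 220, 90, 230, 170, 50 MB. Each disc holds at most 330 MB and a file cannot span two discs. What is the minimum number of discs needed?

Total = 230 + 230 + 230 + 220 + 190 + 180 + 170 + 90 + 90 + 70 + 50 + 50 + 40 = 1840 MB.
Lower bound: ⌈1840/330⌉ = 6 discs.
Also, 7 files each exceed 165 MB, and no two of those can share a disc, so at least 7 discs are needed.
A packing using 7 discs:
  disc 1: 230 + 90 = 320
  disc 2: 230 + 90 = 320
  disc 3: 230 + 70 = 300
  disc 4: 220 + 50 + 50 = 320
  disc 5: 190 + 40 = 230
  disc 6: 180 = 180
  disc 7: 170 = 170
This matches the lower bound, so 7 is optimal.

7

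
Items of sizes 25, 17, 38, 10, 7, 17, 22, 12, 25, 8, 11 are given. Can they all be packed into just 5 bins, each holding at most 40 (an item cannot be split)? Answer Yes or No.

Yes

A valid assignment using 5 bins:
  bin 1: 38 = 38
  bin 2: 25 + 12 = 37
  bin 3: 25 + 8 + 7 = 40
  bin 4: 22 + 17 = 39
  bin 5: 17 + 11 + 10 = 38
Every load is within 40, so 5 bins suffice.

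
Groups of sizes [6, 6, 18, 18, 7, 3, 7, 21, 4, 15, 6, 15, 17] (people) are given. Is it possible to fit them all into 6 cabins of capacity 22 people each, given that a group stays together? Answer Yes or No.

No

Total = 143 people; ⌈143/22⌉ = 7.
At least 7 cabins are required, but only 6 are allowed.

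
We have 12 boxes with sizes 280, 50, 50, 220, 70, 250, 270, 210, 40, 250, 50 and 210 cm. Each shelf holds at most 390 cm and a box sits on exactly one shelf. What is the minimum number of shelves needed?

7

Total = 280 + 270 + 250 + 250 + 220 + 210 + 210 + 70 + 50 + 50 + 50 + 40 = 1950 cm.
Lower bound: ⌈1950/390⌉ = 5 shelves.
Also, 7 boxes each exceed 195 cm, and no two of those can share a shelf, so at least 7 shelves are needed.
A packing using 7 shelves:
  shelf 1: 280 + 70 + 40 = 390
  shelf 2: 270 + 50 + 50 = 370
  shelf 3: 250 + 50 = 300
  shelf 4: 250 = 250
  shelf 5: 220 = 220
  shelf 6: 210 = 210
  shelf 7: 210 = 210
This matches the lower bound, so 7 is optimal.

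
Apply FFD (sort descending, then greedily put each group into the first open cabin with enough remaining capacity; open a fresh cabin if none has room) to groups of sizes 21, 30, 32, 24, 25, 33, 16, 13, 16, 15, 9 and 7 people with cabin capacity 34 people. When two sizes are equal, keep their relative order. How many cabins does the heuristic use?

Sorted descending: 33, 32, 30, 25, 24, 21, 16, 16, 15, 13, 9, 7.
  33 → cabin 1 (new)  [load 33/34]
  32 → cabin 2 (new)  [load 32/34]
  30 → cabin 3 (new)  [load 30/34]
  25 → cabin 4 (new)  [load 25/34]
  24 → cabin 5 (new)  [load 24/34]
  21 → cabin 6 (new)  [load 21/34]
  16 → cabin 7 (new)  [load 16/34]
  16 → cabin 7  [load 32/34]
  15 → cabin 8 (new)  [load 15/34]
  13 → cabin 6  [load 34/34]
  9 → cabin 4  [load 34/34]
  7 → cabin 5  [load 31/34]
8 cabins opened.

8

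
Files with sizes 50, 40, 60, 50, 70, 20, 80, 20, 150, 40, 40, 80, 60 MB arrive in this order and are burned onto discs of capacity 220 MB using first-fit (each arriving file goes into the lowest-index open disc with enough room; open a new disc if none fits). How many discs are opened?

4

  50 → disc 1 (new)  [load 50/220]
  40 → disc 1  [load 90/220]
  60 → disc 1  [load 150/220]
  50 → disc 1  [load 200/220]
  70 → disc 2 (new)  [load 70/220]
  20 → disc 1  [load 220/220]
  80 → disc 2  [load 150/220]
  20 → disc 2  [load 170/220]
  150 → disc 3 (new)  [load 150/220]
  40 → disc 2  [load 210/220]
  40 → disc 3  [load 190/220]
  80 → disc 4 (new)  [load 80/220]
  60 → disc 4  [load 140/220]
4 discs opened.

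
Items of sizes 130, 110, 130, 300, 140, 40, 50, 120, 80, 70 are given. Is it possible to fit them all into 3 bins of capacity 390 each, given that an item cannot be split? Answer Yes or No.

Yes

A valid assignment using 3 bins:
  bin 1: 300 + 50 + 40 = 390
  bin 2: 140 + 130 + 120 = 390
  bin 3: 130 + 110 + 80 + 70 = 390
Every load is within 390, so 3 bins suffice.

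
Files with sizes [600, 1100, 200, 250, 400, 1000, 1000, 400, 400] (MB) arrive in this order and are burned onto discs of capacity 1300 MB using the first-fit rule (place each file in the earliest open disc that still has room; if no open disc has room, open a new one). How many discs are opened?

  600 → disc 1 (new)  [load 600/1300]
  1100 → disc 2 (new)  [load 1100/1300]
  200 → disc 1  [load 800/1300]
  250 → disc 1  [load 1050/1300]
  400 → disc 3 (new)  [load 400/1300]
  1000 → disc 4 (new)  [load 1000/1300]
  1000 → disc 5 (new)  [load 1000/1300]
  400 → disc 3  [load 800/1300]
  400 → disc 3  [load 1200/1300]
5 discs opened.

5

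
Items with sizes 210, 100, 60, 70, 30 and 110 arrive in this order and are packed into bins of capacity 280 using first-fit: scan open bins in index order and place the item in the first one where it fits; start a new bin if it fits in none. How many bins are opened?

3

  210 → bin 1 (new)  [load 210/280]
  100 → bin 2 (new)  [load 100/280]
  60 → bin 1  [load 270/280]
  70 → bin 2  [load 170/280]
  30 → bin 2  [load 200/280]
  110 → bin 3 (new)  [load 110/280]
3 bins opened.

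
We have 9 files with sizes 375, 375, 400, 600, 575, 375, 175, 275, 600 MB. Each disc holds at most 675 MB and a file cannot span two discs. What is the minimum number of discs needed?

7

Total = 600 + 600 + 575 + 400 + 375 + 375 + 375 + 275 + 175 = 3750 MB.
Lower bound: ⌈3750/675⌉ = 6 discs.
Also, 7 files each exceed 675/2 MB, and no two of those can share a disc, so at least 7 discs are needed.
A packing using 7 discs:
  disc 1: 600 = 600
  disc 2: 600 = 600
  disc 3: 575 = 575
  disc 4: 400 + 275 = 675
  disc 5: 375 + 175 = 550
  disc 6: 375 = 375
  disc 7: 375 = 375
This matches the lower bound, so 7 is optimal.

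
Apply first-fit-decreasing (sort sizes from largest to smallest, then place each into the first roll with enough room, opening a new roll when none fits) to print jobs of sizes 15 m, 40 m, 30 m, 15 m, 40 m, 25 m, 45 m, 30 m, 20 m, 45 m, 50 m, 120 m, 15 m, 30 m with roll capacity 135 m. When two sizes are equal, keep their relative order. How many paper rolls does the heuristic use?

Sorted descending: 120, 50, 45, 45, 40, 40, 30, 30, 30, 25, 20, 15, 15, 15.
  120 → roll 1 (new)  [load 120/135]
  50 → roll 2 (new)  [load 50/135]
  45 → roll 2  [load 95/135]
  45 → roll 3 (new)  [load 45/135]
  40 → roll 2  [load 135/135]
  40 → roll 3  [load 85/135]
  30 → roll 3  [load 115/135]
  30 → roll 4 (new)  [load 30/135]
  30 → roll 4  [load 60/135]
  25 → roll 4  [load 85/135]
  20 → roll 3  [load 135/135]
  15 → roll 1  [load 135/135]
  15 → roll 4  [load 100/135]
  15 → roll 4  [load 115/135]
4 paper rolls opened.

4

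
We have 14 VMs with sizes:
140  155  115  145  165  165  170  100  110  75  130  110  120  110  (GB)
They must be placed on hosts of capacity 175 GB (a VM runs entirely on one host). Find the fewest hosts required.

Total = 170 + 165 + 165 + 155 + 145 + 140 + 130 + 120 + 115 + 110 + 110 + 110 + 100 + 75 = 1810 GB.
Lower bound: ⌈1810/175⌉ = 11 hosts.
Also, 13 VMs each exceed 175/2 GB, and no two of those can share a host, so at least 13 hosts are needed.
A packing using 13 hosts:
  host 1: 170 = 170
  host 2: 165 = 165
  host 3: 165 = 165
  host 4: 155 = 155
  host 5: 145 = 145
  host 6: 140 = 140
  host 7: 130 = 130
  host 8: 120 = 120
  host 9: 115 = 115
  host 10: 110 = 110
  host 11: 110 = 110
  host 12: 110 = 110
  host 13: 100 + 75 = 175
This matches the lower bound, so 13 is optimal.

13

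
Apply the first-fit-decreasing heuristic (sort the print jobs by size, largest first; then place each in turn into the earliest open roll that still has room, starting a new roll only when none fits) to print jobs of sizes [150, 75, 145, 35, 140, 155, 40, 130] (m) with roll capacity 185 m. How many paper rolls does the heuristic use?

Sorted descending: 155, 150, 145, 140, 130, 75, 40, 35.
  155 → roll 1 (new)  [load 155/185]
  150 → roll 2 (new)  [load 150/185]
  145 → roll 3 (new)  [load 145/185]
  140 → roll 4 (new)  [load 140/185]
  130 → roll 5 (new)  [load 130/185]
  75 → roll 6 (new)  [load 75/185]
  40 → roll 3  [load 185/185]
  35 → roll 2  [load 185/185]
6 paper rolls opened.

6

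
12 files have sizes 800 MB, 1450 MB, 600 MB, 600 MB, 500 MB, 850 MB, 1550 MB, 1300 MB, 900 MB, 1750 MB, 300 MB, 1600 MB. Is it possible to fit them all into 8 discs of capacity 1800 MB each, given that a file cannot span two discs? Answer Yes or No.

Yes

A valid assignment using 8 discs:
  disc 1: 1750 = 1750
  disc 2: 1600 = 1600
  disc 3: 1550 = 1550
  disc 4: 1450 + 300 = 1750
  disc 5: 1300 + 500 = 1800
  disc 6: 900 + 850 = 1750
  disc 7: 800 + 600 = 1400
  disc 8: 600 = 600
Every load is within 1800 MB, so 8 discs suffice.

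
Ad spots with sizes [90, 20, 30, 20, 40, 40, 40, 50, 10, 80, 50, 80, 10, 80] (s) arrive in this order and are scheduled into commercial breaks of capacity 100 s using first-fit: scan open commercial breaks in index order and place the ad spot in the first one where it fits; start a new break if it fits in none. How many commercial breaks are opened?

  90 → break 1 (new)  [load 90/100]
  20 → break 2 (new)  [load 20/100]
  30 → break 2  [load 50/100]
  20 → break 2  [load 70/100]
  40 → break 3 (new)  [load 40/100]
  40 → break 3  [load 80/100]
  40 → break 4 (new)  [load 40/100]
  50 → break 4  [load 90/100]
  10 → break 1  [load 100/100]
  80 → break 5 (new)  [load 80/100]
  50 → break 6 (new)  [load 50/100]
  80 → break 7 (new)  [load 80/100]
  10 → break 2  [load 80/100]
  80 → break 8 (new)  [load 80/100]
8 commercial breaks opened.

8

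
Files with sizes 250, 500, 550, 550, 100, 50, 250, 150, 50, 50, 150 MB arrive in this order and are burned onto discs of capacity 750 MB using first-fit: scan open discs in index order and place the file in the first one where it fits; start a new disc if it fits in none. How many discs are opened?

4

  250 → disc 1 (new)  [load 250/750]
  500 → disc 1  [load 750/750]
  550 → disc 2 (new)  [load 550/750]
  550 → disc 3 (new)  [load 550/750]
  100 → disc 2  [load 650/750]
  50 → disc 2  [load 700/750]
  250 → disc 4 (new)  [load 250/750]
  150 → disc 3  [load 700/750]
  50 → disc 2  [load 750/750]
  50 → disc 3  [load 750/750]
  150 → disc 4  [load 400/750]
4 discs opened.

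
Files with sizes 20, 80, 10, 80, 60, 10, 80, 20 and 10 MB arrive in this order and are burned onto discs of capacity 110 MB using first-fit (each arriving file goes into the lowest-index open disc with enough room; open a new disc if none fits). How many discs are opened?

  20 → disc 1 (new)  [load 20/110]
  80 → disc 1  [load 100/110]
  10 → disc 1  [load 110/110]
  80 → disc 2 (new)  [load 80/110]
  60 → disc 3 (new)  [load 60/110]
  10 → disc 2  [load 90/110]
  80 → disc 4 (new)  [load 80/110]
  20 → disc 2  [load 110/110]
  10 → disc 3  [load 70/110]
4 discs opened.

4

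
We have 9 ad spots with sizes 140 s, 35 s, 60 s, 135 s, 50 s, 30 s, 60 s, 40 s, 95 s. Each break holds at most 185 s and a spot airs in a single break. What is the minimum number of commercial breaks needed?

4

Total = 140 + 135 + 95 + 60 + 60 + 50 + 40 + 35 + 30 = 645 s.
Lower bound: ⌈645/185⌉ = 4 commercial breaks.
A packing using 4 commercial breaks:
  break 1: 140 + 40 = 180
  break 2: 135 + 50 = 185
  break 3: 95 + 60 + 30 = 185
  break 4: 60 + 35 = 95
This matches the lower bound, so 4 is optimal.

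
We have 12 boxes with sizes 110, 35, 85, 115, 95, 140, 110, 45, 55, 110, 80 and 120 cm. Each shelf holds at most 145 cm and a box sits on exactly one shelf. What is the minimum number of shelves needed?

Total = 140 + 120 + 115 + 110 + 110 + 110 + 95 + 85 + 80 + 55 + 45 + 35 = 1100 cm.
Lower bound: ⌈1100/145⌉ = 8 shelves.
Also, 9 boxes each exceed 145/2 cm, and no two of those can share a shelf, so at least 9 shelves are needed.
A packing using 9 shelves:
  shelf 1: 140 = 140
  shelf 2: 120 = 120
  shelf 3: 115 = 115
  shelf 4: 110 + 35 = 145
  shelf 5: 110 = 110
  shelf 6: 110 = 110
  shelf 7: 95 + 45 = 140
  shelf 8: 85 + 55 = 140
  shelf 9: 80 = 80
This matches the lower bound, so 9 is optimal.

9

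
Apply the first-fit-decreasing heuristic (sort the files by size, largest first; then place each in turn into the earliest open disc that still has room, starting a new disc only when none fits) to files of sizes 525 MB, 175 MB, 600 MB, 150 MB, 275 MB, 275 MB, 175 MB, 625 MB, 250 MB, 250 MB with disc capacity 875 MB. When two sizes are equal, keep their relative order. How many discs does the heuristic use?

4

Sorted descending: 625, 600, 525, 275, 275, 250, 250, 175, 175, 150.
  625 → disc 1 (new)  [load 625/875]
  600 → disc 2 (new)  [load 600/875]
  525 → disc 3 (new)  [load 525/875]
  275 → disc 2  [load 875/875]
  275 → disc 3  [load 800/875]
  250 → disc 1  [load 875/875]
  250 → disc 4 (new)  [load 250/875]
  175 → disc 4  [load 425/875]
  175 → disc 4  [load 600/875]
  150 → disc 4  [load 750/875]
4 discs opened.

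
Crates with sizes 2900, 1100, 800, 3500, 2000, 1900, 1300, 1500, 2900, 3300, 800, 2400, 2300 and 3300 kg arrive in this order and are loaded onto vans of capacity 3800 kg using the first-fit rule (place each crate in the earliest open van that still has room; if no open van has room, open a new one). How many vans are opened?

10

  2900 → van 1 (new)  [load 2900/3800]
  1100 → van 2 (new)  [load 1100/3800]
  800 → van 1  [load 3700/3800]
  3500 → van 3 (new)  [load 3500/3800]
  2000 → van 2  [load 3100/3800]
  1900 → van 4 (new)  [load 1900/3800]
  1300 → van 4  [load 3200/3800]
  1500 → van 5 (new)  [load 1500/3800]
  2900 → van 6 (new)  [load 2900/3800]
  3300 → van 7 (new)  [load 3300/3800]
  800 → van 5  [load 2300/3800]
  2400 → van 8 (new)  [load 2400/3800]
  2300 → van 9 (new)  [load 2300/3800]
  3300 → van 10 (new)  [load 3300/3800]
10 vans opened.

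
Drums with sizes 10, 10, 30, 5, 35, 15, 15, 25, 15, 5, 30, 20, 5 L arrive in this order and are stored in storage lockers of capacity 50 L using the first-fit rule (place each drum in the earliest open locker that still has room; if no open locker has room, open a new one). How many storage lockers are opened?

  10 → locker 1 (new)  [load 10/50]
  10 → locker 1  [load 20/50]
  30 → locker 1  [load 50/50]
  5 → locker 2 (new)  [load 5/50]
  35 → locker 2  [load 40/50]
  15 → locker 3 (new)  [load 15/50]
  15 → locker 3  [load 30/50]
  25 → locker 4 (new)  [load 25/50]
  15 → locker 3  [load 45/50]
  5 → locker 2  [load 45/50]
  30 → locker 5 (new)  [load 30/50]
  20 → locker 4  [load 45/50]
  5 → locker 2  [load 50/50]
5 storage lockers opened.

5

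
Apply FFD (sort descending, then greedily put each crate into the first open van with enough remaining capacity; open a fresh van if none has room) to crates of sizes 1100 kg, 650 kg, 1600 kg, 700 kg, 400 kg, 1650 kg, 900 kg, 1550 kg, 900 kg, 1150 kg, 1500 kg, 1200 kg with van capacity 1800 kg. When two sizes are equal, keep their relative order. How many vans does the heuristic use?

Sorted descending: 1650, 1600, 1550, 1500, 1200, 1150, 1100, 900, 900, 700, 650, 400.
  1650 → van 1 (new)  [load 1650/1800]
  1600 → van 2 (new)  [load 1600/1800]
  1550 → van 3 (new)  [load 1550/1800]
  1500 → van 4 (new)  [load 1500/1800]
  1200 → van 5 (new)  [load 1200/1800]
  1150 → van 6 (new)  [load 1150/1800]
  1100 → van 7 (new)  [load 1100/1800]
  900 → van 8 (new)  [load 900/1800]
  900 → van 8  [load 1800/1800]
  700 → van 7  [load 1800/1800]
  650 → van 6  [load 1800/1800]
  400 → van 5  [load 1600/1800]
8 vans opened.

8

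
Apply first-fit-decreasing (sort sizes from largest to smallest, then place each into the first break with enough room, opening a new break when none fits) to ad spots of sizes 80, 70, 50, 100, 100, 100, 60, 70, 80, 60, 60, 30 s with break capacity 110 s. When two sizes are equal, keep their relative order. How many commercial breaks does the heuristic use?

10

Sorted descending: 100, 100, 100, 80, 80, 70, 70, 60, 60, 60, 50, 30.
  100 → break 1 (new)  [load 100/110]
  100 → break 2 (new)  [load 100/110]
  100 → break 3 (new)  [load 100/110]
  80 → break 4 (new)  [load 80/110]
  80 → break 5 (new)  [load 80/110]
  70 → break 6 (new)  [load 70/110]
  70 → break 7 (new)  [load 70/110]
  60 → break 8 (new)  [load 60/110]
  60 → break 9 (new)  [load 60/110]
  60 → break 10 (new)  [load 60/110]
  50 → break 8  [load 110/110]
  30 → break 4  [load 110/110]
10 commercial breaks opened.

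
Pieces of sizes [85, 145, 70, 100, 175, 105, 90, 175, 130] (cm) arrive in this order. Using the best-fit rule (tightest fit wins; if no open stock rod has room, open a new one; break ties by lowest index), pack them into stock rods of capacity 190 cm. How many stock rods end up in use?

  85 → stock rod 1 (new)  [load 85/190]
  145 → stock rod 2 (new)  [load 145/190]
  70 → stock rod 1  [load 155/190]
  100 → stock rod 3 (new)  [load 100/190]
  175 → stock rod 4 (new)  [load 175/190]
  105 → stock rod 5 (new)  [load 105/190]
  90 → stock rod 3  [load 190/190]
  175 → stock rod 6 (new)  [load 175/190]
  130 → stock rod 7 (new)  [load 130/190]
7 stock rods opened.

7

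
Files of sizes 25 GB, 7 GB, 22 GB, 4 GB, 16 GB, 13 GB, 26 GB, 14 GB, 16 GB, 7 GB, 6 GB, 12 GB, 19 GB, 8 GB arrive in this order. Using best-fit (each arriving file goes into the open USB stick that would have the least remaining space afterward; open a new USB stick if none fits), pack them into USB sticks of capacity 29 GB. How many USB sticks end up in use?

7

  25 → USB stick 1 (new)  [load 25/29]
  7 → USB stick 2 (new)  [load 7/29]
  22 → USB stick 2  [load 29/29]
  4 → USB stick 1  [load 29/29]
  16 → USB stick 3 (new)  [load 16/29]
  13 → USB stick 3  [load 29/29]
  26 → USB stick 4 (new)  [load 26/29]
  14 → USB stick 5 (new)  [load 14/29]
  16 → USB stick 6 (new)  [load 16/29]
  7 → USB stick 6  [load 23/29]
  6 → USB stick 6  [load 29/29]
  12 → USB stick 5  [load 26/29]
  19 → USB stick 7 (new)  [load 19/29]
  8 → USB stick 7  [load 27/29]
7 USB sticks opened.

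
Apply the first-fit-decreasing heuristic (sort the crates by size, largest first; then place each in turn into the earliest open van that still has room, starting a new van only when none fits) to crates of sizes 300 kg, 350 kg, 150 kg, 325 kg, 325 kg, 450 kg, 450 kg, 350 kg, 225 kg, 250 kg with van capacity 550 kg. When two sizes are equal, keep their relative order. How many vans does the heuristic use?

7

Sorted descending: 450, 450, 350, 350, 325, 325, 300, 250, 225, 150.
  450 → van 1 (new)  [load 450/550]
  450 → van 2 (new)  [load 450/550]
  350 → van 3 (new)  [load 350/550]
  350 → van 4 (new)  [load 350/550]
  325 → van 5 (new)  [load 325/550]
  325 → van 6 (new)  [load 325/550]
  300 → van 7 (new)  [load 300/550]
  250 → van 7  [load 550/550]
  225 → van 5  [load 550/550]
  150 → van 3  [load 500/550]
7 vans opened.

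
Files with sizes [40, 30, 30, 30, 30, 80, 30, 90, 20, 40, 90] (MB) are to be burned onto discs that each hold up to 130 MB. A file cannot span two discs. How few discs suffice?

4

Total = 90 + 90 + 80 + 40 + 40 + 30 + 30 + 30 + 30 + 30 + 20 = 510 MB.
Lower bound: ⌈510/130⌉ = 4 discs.
A packing using 4 discs:
  disc 1: 90 + 40 = 130
  disc 2: 90 + 40 = 130
  disc 3: 80 + 30 + 20 = 130
  disc 4: 30 + 30 + 30 + 30 = 120
This matches the lower bound, so 4 is optimal.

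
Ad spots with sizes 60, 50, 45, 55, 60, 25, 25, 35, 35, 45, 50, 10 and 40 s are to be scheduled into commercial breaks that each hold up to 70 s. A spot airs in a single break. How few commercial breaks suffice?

Total = 60 + 60 + 55 + 50 + 50 + 45 + 45 + 40 + 35 + 35 + 25 + 25 + 10 = 535 s.
Lower bound: ⌈535/70⌉ = 8 commercial breaks.
A packing using 9 commercial breaks:
  break 1: 60 + 10 = 70
  break 2: 60 = 60
  break 3: 55 = 55
  break 4: 50 = 50
  break 5: 50 = 50
  break 6: 45 + 25 = 70
  break 7: 45 + 25 = 70
  break 8: 40 = 40
  break 9: 35 + 35 = 70
No arrangement into 8 commercial breaks stays within capacity, so 9 is optimal.

9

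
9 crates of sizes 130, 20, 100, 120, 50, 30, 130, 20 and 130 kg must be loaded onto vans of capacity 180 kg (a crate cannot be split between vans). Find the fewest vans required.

5

Total = 130 + 130 + 130 + 120 + 100 + 50 + 30 + 20 + 20 = 730 kg.
Lower bound: ⌈730/180⌉ = 5 vans.
A packing using 5 vans:
  van 1: 130 + 50 = 180
  van 2: 130 + 30 + 20 = 180
  van 3: 130 + 20 = 150
  van 4: 120 = 120
  van 5: 100 = 100
This matches the lower bound, so 5 is optimal.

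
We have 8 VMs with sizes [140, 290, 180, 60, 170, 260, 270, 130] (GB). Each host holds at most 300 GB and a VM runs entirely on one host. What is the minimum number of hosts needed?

6

Total = 290 + 270 + 260 + 180 + 170 + 140 + 130 + 60 = 1500 GB.
Lower bound: ⌈1500/300⌉ = 5 hosts.
A packing using 6 hosts:
  host 1: 290 = 290
  host 2: 270 = 270
  host 3: 260 = 260
  host 4: 180 + 60 = 240
  host 5: 170 + 130 = 300
  host 6: 140 = 140
No arrangement into 5 hosts stays within capacity, so 6 is optimal.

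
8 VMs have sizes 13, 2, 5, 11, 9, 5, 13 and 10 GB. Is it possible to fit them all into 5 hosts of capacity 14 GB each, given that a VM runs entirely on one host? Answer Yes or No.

Total = 68 GB; ⌈68/14⌉ = 5.
The bound of 5 does not rule out 5, but exhaustive search shows no assignment into 5 hosts of capacity 14 GB exists — the minimum is 6.

No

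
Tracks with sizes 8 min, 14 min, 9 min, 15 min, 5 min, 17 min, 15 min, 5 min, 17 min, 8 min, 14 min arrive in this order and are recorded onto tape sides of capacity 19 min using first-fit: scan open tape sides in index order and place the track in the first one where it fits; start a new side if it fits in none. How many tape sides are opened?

  8 → side 1 (new)  [load 8/19]
  14 → side 2 (new)  [load 14/19]
  9 → side 1  [load 17/19]
  15 → side 3 (new)  [load 15/19]
  5 → side 2  [load 19/19]
  17 → side 4 (new)  [load 17/19]
  15 → side 5 (new)  [load 15/19]
  5 → side 6 (new)  [load 5/19]
  17 → side 7 (new)  [load 17/19]
  8 → side 6  [load 13/19]
  14 → side 8 (new)  [load 14/19]
8 tape sides opened.

8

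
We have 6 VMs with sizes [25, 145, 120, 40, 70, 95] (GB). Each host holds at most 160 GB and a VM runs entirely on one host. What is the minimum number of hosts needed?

Total = 145 + 120 + 95 + 70 + 40 + 25 = 495 GB.
Lower bound: ⌈495/160⌉ = 4 hosts.
A packing using 4 hosts:
  host 1: 145 = 145
  host 2: 120 + 40 = 160
  host 3: 95 + 25 = 120
  host 4: 70 = 70
This matches the lower bound, so 4 is optimal.

4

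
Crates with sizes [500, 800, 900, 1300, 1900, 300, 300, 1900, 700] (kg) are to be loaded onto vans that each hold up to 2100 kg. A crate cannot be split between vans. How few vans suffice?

5

Total = 1900 + 1900 + 1300 + 900 + 800 + 700 + 500 + 300 + 300 = 8600 kg.
Lower bound: ⌈8600/2100⌉ = 5 vans.
A packing using 5 vans:
  van 1: 1900 = 1900
  van 2: 1900 = 1900
  van 3: 1300 + 800 = 2100
  van 4: 900 + 700 + 500 = 2100
  van 5: 300 + 300 = 600
This matches the lower bound, so 5 is optimal.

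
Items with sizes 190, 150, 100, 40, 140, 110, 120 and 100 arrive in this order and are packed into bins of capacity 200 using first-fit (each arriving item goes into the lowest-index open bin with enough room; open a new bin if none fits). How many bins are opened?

6

  190 → bin 1 (new)  [load 190/200]
  150 → bin 2 (new)  [load 150/200]
  100 → bin 3 (new)  [load 100/200]
  40 → bin 2  [load 190/200]
  140 → bin 4 (new)  [load 140/200]
  110 → bin 5 (new)  [load 110/200]
  120 → bin 6 (new)  [load 120/200]
  100 → bin 3  [load 200/200]
6 bins opened.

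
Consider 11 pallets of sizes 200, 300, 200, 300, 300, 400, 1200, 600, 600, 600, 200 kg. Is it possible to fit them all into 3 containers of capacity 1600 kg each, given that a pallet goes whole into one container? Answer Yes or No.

No

Total = 4900 kg; ⌈4900/1600⌉ = 4.
At least 4 containers are required, but only 3 are allowed.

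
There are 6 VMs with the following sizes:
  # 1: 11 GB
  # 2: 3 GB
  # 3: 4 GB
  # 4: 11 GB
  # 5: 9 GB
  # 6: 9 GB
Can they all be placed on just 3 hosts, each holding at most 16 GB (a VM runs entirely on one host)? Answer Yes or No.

No

Total = 47 GB; ⌈47/16⌉ = 3.
4 VMs each exceed half the capacity and cannot share a host, forcing at least 4 hosts.
At least 4 hosts are required, but only 3 are allowed.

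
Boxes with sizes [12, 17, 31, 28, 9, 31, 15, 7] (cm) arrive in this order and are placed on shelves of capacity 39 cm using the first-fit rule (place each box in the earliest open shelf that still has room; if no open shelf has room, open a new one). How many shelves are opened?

5

  12 → shelf 1 (new)  [load 12/39]
  17 → shelf 1  [load 29/39]
  31 → shelf 2 (new)  [load 31/39]
  28 → shelf 3 (new)  [load 28/39]
  9 → shelf 1  [load 38/39]
  31 → shelf 4 (new)  [load 31/39]
  15 → shelf 5 (new)  [load 15/39]
  7 → shelf 2  [load 38/39]
5 shelves opened.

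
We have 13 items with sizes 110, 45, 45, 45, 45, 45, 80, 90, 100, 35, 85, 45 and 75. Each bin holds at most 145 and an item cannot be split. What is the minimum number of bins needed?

Total = 110 + 100 + 90 + 85 + 80 + 75 + 45 + 45 + 45 + 45 + 45 + 45 + 35 = 845.
Lower bound: ⌈845/145⌉ = 6 bins.
A packing using 7 bins:
  bin 1: 110 + 35 = 145
  bin 2: 100 + 45 = 145
  bin 3: 90 + 45 = 135
  bin 4: 85 + 45 = 130
  bin 5: 80 + 45 = 125
  bin 6: 75 + 45 = 120
  bin 7: 45 = 45
No arrangement into 6 bins stays within capacity, so 7 is optimal.

7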